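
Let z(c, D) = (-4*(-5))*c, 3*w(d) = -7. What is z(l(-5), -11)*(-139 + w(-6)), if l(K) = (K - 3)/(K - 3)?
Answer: -8480/3 ≈ -2826.7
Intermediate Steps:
w(d) = -7/3 (w(d) = (1/3)*(-7) = -7/3)
l(K) = 1 (l(K) = (-3 + K)/(-3 + K) = 1)
z(c, D) = 20*c
z(l(-5), -11)*(-139 + w(-6)) = (20*1)*(-139 - 7/3) = 20*(-424/3) = -8480/3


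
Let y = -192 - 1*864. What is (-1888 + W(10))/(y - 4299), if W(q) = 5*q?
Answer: 1838/5355 ≈ 0.34323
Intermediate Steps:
y = -1056 (y = -192 - 864 = -1056)
(-1888 + W(10))/(y - 4299) = (-1888 + 5*10)/(-1056 - 4299) = (-1888 + 50)/(-5355) = -1838*(-1/5355) = 1838/5355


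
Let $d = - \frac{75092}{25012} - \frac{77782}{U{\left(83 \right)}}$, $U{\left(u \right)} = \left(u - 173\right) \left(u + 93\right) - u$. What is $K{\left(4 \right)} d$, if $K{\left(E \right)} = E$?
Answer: $\frac{749793468}{99566519} \approx 7.5306$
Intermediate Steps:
$U{\left(u \right)} = - u + \left(-173 + u\right) \left(93 + u\right)$ ($U{\left(u \right)} = \left(-173 + u\right) \left(93 + u\right) - u = - u + \left(-173 + u\right) \left(93 + u\right)$)
$d = \frac{187448367}{99566519}$ ($d = - \frac{75092}{25012} - \frac{77782}{-16089 + 83^{2} - 6723} = \left(-75092\right) \frac{1}{25012} - \frac{77782}{-16089 + 6889 - 6723} = - \frac{18773}{6253} - \frac{77782}{-15923} = - \frac{18773}{6253} - - \frac{77782}{15923} = - \frac{18773}{6253} + \frac{77782}{15923} = \frac{187448367}{99566519} \approx 1.8826$)
$K{\left(4 \right)} d = 4 \cdot \frac{187448367}{99566519} = \frac{749793468}{99566519}$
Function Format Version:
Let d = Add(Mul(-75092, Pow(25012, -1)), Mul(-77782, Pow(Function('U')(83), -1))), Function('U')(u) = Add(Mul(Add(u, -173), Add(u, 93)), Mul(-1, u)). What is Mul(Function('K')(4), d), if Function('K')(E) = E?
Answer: Rational(749793468, 99566519) ≈ 7.5306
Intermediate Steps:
Function('U')(u) = Add(Mul(-1, u), Mul(Add(-173, u), Add(93, u))) (Function('U')(u) = Add(Mul(Add(-173, u), Add(93, u)), Mul(-1, u)) = Add(Mul(-1, u), Mul(Add(-173, u), Add(93, u))))
d = Rational(187448367, 99566519) (d = Add(Mul(-75092, Pow(25012, -1)), Mul(-77782, Pow(Add(-16089, Pow(83, 2), Mul(-81, 83)), -1))) = Add(Mul(-75092, Rational(1, 25012)), Mul(-77782, Pow(Add(-16089, 6889, -6723), -1))) = Add(Rational(-18773, 6253), Mul(-77782, Pow(-15923, -1))) = Add(Rational(-18773, 6253), Mul(-77782, Rational(-1, 15923))) = Add(Rational(-18773, 6253), Rational(77782, 15923)) = Rational(187448367, 99566519) ≈ 1.8826)
Mul(Function('K')(4), d) = Mul(4, Rational(187448367, 99566519)) = Rational(749793468, 99566519)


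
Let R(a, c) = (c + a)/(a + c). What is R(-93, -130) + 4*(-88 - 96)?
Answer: -735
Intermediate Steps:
R(a, c) = 1 (R(a, c) = (a + c)/(a + c) = 1)
R(-93, -130) + 4*(-88 - 96) = 1 + 4*(-88 - 96) = 1 + 4*(-184) = 1 - 736 = -735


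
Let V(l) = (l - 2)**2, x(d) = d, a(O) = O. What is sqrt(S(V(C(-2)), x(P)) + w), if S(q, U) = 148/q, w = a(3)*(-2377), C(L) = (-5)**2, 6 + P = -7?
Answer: I*sqrt(3772151)/23 ≈ 84.444*I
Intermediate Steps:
P = -13 (P = -6 - 7 = -13)
C(L) = 25
V(l) = (-2 + l)**2
w = -7131 (w = 3*(-2377) = -7131)
sqrt(S(V(C(-2)), x(P)) + w) = sqrt(148/((-2 + 25)**2) - 7131) = sqrt(148/(23**2) - 7131) = sqrt(148/529 - 7131) = sqrt(-3772151/529) = I*sqrt(3772151)/23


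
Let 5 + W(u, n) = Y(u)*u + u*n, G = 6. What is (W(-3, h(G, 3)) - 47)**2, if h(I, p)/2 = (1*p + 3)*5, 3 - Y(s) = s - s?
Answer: 58081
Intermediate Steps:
Y(s) = 3 (Y(s) = 3 - (s - s) = 3 - 1*0 = 3 + 0 = 3)
h(I, p) = 30 + 10*p (h(I, p) = 2*((1*p + 3)*5) = 2*((p + 3)*5) = 2*((3 + p)*5) = 2*(15 + 5*p) = 30 + 10*p)
W(u, n) = -5 + 3*u + n*u (W(u, n) = -5 + (3*u + u*n) = -5 + (3*u + n*u) = -5 + 3*u + n*u)
(W(-3, h(G, 3)) - 47)**2 = ((-5 + 3*(-3) + (30 + 10*3)*(-3)) - 47)**2 = ((-5 - 9 + (30 + 30)*(-3)) - 47)**2 = ((-5 - 9 + 60*(-3)) - 47)**2 = ((-5 - 9 - 180) - 47)**2 = (-194 - 47)**2 = (-241)**2 = 58081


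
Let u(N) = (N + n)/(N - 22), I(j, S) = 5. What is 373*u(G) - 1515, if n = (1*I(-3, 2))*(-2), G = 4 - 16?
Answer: -21652/17 ≈ -1273.6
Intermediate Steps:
G = -12
n = -10 (n = (1*5)*(-2) = 5*(-2) = -10)
u(N) = (-10 + N)/(-22 + N) (u(N) = (N - 10)/(N - 22) = (-10 + N)/(-22 + N))
373*u(G) - 1515 = 373*((-10 - 12)/(-22 - 12)) - 1515 = 373*(-22/(-34)) - 1515 = 373*(-1/34*(-22)) - 1515 = 373*(11/17) - 1515 = 4103/17 - 1515 = -21652/17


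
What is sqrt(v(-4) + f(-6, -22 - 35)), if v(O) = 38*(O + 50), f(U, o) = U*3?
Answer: sqrt(1730) ≈ 41.593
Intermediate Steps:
f(U, o) = 3*U
v(O) = 1900 + 38*O (v(O) = 38*(50 + O) = 1900 + 38*O)
sqrt(v(-4) + f(-6, -22 - 35)) = sqrt((1900 + 38*(-4)) + 3*(-6)) = sqrt((1900 - 152) - 18) = sqrt(1748 - 18) = sqrt(1730)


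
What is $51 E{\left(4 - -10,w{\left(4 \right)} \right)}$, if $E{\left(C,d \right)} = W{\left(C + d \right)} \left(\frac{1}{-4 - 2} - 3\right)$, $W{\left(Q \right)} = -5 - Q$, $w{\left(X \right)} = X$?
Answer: $\frac{7429}{2} \approx 3714.5$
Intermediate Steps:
$E{\left(C,d \right)} = \frac{95}{6} + \frac{19 C}{6} + \frac{19 d}{6}$ ($E{\left(C,d \right)} = \left(-5 - \left(C + d\right)\right) \left(\frac{1}{-4 - 2} - 3\right) = \left(-5 - \left(C + d\right)\right) \left(\frac{1}{-6} - 3\right) = \left(-5 - C - d\right) \left(- \frac{1}{6} - 3\right) = \left(-5 - C - d\right) \left(- \frac{19}{6}\right) = \frac{95}{6} + \frac{19 C}{6} + \frac{19 d}{6}$)
$51 E{\left(4 - -10,w{\left(4 \right)} \right)} = 51 \left(\frac{95}{6} + \frac{19 \left(4 - -10\right)}{6} + \frac{19}{6} \cdot 4\right) = 51 \left(\frac{95}{6} + \frac{19 \left(4 + 10\right)}{6} + \frac{38}{3}\right) = 51 \left(\frac{95}{6} + \frac{19}{6} \cdot 14 + \frac{38}{3}\right) = 51 \left(\frac{95}{6} + \frac{133}{3} + \frac{38}{3}\right) = 51 \cdot \frac{437}{6} = \frac{7429}{2}$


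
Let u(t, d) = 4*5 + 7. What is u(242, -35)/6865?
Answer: 27/6865 ≈ 0.0039330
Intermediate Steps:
u(t, d) = 27 (u(t, d) = 20 + 7 = 27)
u(242, -35)/6865 = 27/6865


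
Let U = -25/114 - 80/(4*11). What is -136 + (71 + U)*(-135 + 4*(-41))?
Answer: -26027765/1254 ≈ -20756.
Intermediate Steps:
U = -2555/1254 (U = -25*1/114 - 80/44 = -25/114 - 80*1/44 = -25/114 - 20/11 = -2555/1254 ≈ -2.0375)
-136 + (71 + U)*(-135 + 4*(-41)) = -136 + (71 - 2555/1254)*(-135 + 4*(-41)) = -136 + 86479*(-135 - 164)/1254 = -136 + (86479/1254)*(-299) = -136 - 25857221/1254 = -26027765/1254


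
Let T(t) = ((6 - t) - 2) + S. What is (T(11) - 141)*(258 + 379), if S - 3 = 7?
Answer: -87906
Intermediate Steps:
S = 10 (S = 3 + 7 = 10)
T(t) = 14 - t (T(t) = ((6 - t) - 2) + 10 = (4 - t) + 10 = 14 - t)
(T(11) - 141)*(258 + 379) = ((14 - 1*11) - 141)*(258 + 379) = ((14 - 11) - 141)*637 = (3 - 141)*637 = -138*637 = -87906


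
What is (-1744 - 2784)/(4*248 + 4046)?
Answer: -2264/2519 ≈ -0.89877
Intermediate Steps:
(-1744 - 2784)/(4*248 + 4046) = -4528/(992 + 4046) = -4528/5038 = -4528*1/5038 = -2264/2519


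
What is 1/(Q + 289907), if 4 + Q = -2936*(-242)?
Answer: 1/1000415 ≈ 9.9959e-7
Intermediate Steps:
Q = 710508 (Q = -4 - 2936*(-242) = -4 + 710512 = 710508)
1/(Q + 289907) = 1/(710508 + 289907) = 1/1000415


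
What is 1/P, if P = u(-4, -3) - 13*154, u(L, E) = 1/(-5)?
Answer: -5/10011 ≈ -0.00049945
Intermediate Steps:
u(L, E) = -⅕
P = -10011/5 (P = -⅕ - 13*154 = -⅕ - 2002 = -10011/5 ≈ -2002.2)
1/P = 1/(-10011/5) = -5/10011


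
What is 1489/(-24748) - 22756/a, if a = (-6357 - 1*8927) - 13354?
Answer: 260261753/354366612 ≈ 0.73444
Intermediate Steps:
a = -28638 (a = (-6357 - 8927) - 13354 = -15284 - 13354 = -28638)
1489/(-24748) - 22756/a = 1489/(-24748) - 22756/(-28638) = 1489*(-1/24748) - 22756*(-1/28638) = -1489/24748 + 11378/14319 = 260261753/354366612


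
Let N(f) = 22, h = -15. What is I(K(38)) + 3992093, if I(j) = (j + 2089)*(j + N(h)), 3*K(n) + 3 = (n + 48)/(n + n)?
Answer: 52461429403/12996 ≈ 4.0367e+6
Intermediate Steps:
K(n) = -1 + (48 + n)/(6*n) (K(n) = -1 + ((n + 48)/(n + n))/3 = -1 + ((48 + n)/((2*n)))/3 = -1 + ((48 + n)*(1/(2*n)))/3 = -1 + ((48 + n)/(2*n))/3 = -1 + (48 + n)/(6*n))
I(j) = (22 + j)*(2089 + j) (I(j) = (j + 2089)*(j + 22) = (2089 + j)*(22 + j) = (22 + j)*(2089 + j))
I(K(38)) + 3992093 = (45958 + (-⅚ + 8/38)² + 2111*(-⅚ + 8/38)) + 3992093 = (45958 + (-⅚ + 8*(1/38))² + 2111*(-⅚ + 8*(1/38))) + 3992093 = (45958 + (-⅚ + 4/19)² + 2111*(-⅚ + 4/19)) + 3992093 = (45958 + (-71/114)² + 2111*(-71/114)) + 3992093 = (45958 + 5041/12996 - 149881/114) + 3992093 = 580188775/12996 + 3992093 = 52461429403/12996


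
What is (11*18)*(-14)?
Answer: -2772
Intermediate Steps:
(11*18)*(-14) = 198*(-14) = -2772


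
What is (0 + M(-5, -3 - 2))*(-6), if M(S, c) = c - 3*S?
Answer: -60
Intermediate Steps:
(0 + M(-5, -3 - 2))*(-6) = (0 + ((-3 - 2) - 3*(-5)))*(-6) = (0 + (-5 + 15))*(-6) = (0 + 10)*(-6) = 10*(-6) = -60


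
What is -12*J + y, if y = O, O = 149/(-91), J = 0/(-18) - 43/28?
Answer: 1528/91 ≈ 16.791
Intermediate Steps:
J = -43/28 (J = 0*(-1/18) - 43*1/28 = 0 - 43/28 = -43/28 ≈ -1.5357)
O = -149/91 (O = 149*(-1/91) = -149/91 ≈ -1.6374)
y = -149/91 ≈ -1.6374
-12*J + y = -12*(-43/28) - 149/91 = 129/7 - 149/91 = 1528/91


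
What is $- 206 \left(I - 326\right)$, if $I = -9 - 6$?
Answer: $70246$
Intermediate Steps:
$I = -15$ ($I = -9 - 6 = -15$)
$- 206 \left(I - 326\right) = - 206 \left(-15 - 326\right) = \left(-206\right) \left(-341\right) = 70246$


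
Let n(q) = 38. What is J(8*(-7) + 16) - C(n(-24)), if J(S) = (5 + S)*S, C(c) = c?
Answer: 1362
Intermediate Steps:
J(S) = S*(5 + S)
J(8*(-7) + 16) - C(n(-24)) = (8*(-7) + 16)*(5 + (8*(-7) + 16)) - 1*38 = (-56 + 16)*(5 + (-56 + 16)) - 38 = -40*(5 - 40) - 38 = -40*(-35) - 38 = 1400 - 38 = 1362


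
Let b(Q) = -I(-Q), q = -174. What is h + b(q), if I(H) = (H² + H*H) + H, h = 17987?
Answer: -42739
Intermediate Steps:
I(H) = H + 2*H² (I(H) = (H² + H²) + H = 2*H² + H = H + 2*H²)
b(Q) = Q*(1 - 2*Q) (b(Q) = -(-Q)*(1 + 2*(-Q)) = -(-Q)*(1 - 2*Q) = -(-1)*Q*(1 - 2*Q) = Q*(1 - 2*Q))
h + b(q) = 17987 - 174*(1 - 2*(-174)) = 17987 - 174*(1 + 348) = 17987 - 174*349 = 17987 - 60726 = -42739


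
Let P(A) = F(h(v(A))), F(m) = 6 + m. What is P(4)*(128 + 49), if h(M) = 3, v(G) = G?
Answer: 1593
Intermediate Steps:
P(A) = 9 (P(A) = 6 + 3 = 9)
P(4)*(128 + 49) = 9*(128 + 49) = 9*177 = 1593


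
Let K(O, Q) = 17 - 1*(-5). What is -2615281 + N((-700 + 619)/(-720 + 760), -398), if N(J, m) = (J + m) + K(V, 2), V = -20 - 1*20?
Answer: -104626361/40 ≈ -2.6157e+6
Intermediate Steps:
V = -40 (V = -20 - 20 = -40)
K(O, Q) = 22 (K(O, Q) = 17 + 5 = 22)
N(J, m) = 22 + J + m (N(J, m) = (J + m) + 22 = 22 + J + m)
-2615281 + N((-700 + 619)/(-720 + 760), -398) = -2615281 + (22 + (-700 + 619)/(-720 + 760) - 398) = -2615281 + (22 - 81/40 - 398) = -2615281 - 15121/40 = -104626361/40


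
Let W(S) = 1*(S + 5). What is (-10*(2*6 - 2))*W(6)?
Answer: -1100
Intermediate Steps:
W(S) = 5 + S (W(S) = 1*(5 + S) = 5 + S)
(-10*(2*6 - 2))*W(6) = (-10*(2*6 - 2))*(5 + 6) = -10*(12 - 2)*11 = -10*10*11 = -100*11 = -1100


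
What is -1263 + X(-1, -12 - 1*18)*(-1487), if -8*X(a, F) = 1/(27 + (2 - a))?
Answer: -301633/240 ≈ -1256.8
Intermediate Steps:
X(a, F) = -1/(8*(29 - a)) (X(a, F) = -1/(8*(27 + (2 - a))) = -1/(8*(29 - a)))
-1263 + X(-1, -12 - 1*18)*(-1487) = -1263 + (1/(8*(-29 - 1)))*(-1487) = -1263 + ((⅛)/(-30))*(-1487) = -1263 + ((⅛)*(-1/30))*(-1487) = -1263 - 1/240*(-1487) = -1263 + 1487/240 = -301633/240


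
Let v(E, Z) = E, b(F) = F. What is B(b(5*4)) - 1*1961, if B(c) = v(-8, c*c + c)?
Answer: -1969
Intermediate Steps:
B(c) = -8
B(b(5*4)) - 1*1961 = -8 - 1*1961 = -8 - 1961 = -1969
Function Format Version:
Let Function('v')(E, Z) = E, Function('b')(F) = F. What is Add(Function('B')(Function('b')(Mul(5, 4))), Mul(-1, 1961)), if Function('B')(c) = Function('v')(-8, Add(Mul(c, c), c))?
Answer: -1969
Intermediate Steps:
Function('B')(c) = -8
Add(Function('B')(Function('b')(Mul(5, 4))), Mul(-1, 1961)) = Add(-8, Mul(-1, 1961)) = Add(-8, -1961) = -1969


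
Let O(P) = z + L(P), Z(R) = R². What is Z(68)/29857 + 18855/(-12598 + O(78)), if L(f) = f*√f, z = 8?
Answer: -3178420198849/2359203821318 - 735345*√78/79016774 ≈ -1.4294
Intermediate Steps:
L(f) = f^(3/2)
O(P) = 8 + P^(3/2)
Z(68)/29857 + 18855/(-12598 + O(78)) = 68²/29857 + 18855/(-12598 + (8 + 78^(3/2))) = 4624*(1/29857) + 18855/(-12598 + (8 + 78*√78)) = 4624/29857 + 18855/(-12590 + 78*√78)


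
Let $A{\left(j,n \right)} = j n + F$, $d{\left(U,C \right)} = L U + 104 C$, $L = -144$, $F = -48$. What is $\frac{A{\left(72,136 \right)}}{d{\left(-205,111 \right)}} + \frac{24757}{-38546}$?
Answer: $- \frac{921019}{2274214} \approx -0.40498$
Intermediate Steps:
$d{\left(U,C \right)} = - 144 U + 104 C$
$A{\left(j,n \right)} = -48 + j n$ ($A{\left(j,n \right)} = j n - 48 = -48 + j n$)
$\frac{A{\left(72,136 \right)}}{d{\left(-205,111 \right)}} + \frac{24757}{-38546} = \frac{-48 + 72 \cdot 136}{\left(-144\right) \left(-205\right) + 104 \cdot 111} + \frac{24757}{-38546} = \frac{-48 + 9792}{29520 + 11544} + 24757 \left(- \frac{1}{38546}\right) = \frac{9744}{41064} - \frac{24757}{38546} = 9744 \cdot \frac{1}{41064} - \frac{24757}{38546} = \frac{14}{59} - \frac{24757}{38546} = - \frac{921019}{2274214}$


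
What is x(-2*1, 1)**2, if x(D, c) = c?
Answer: 1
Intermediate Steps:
x(-2*1, 1)**2 = 1**2 = 1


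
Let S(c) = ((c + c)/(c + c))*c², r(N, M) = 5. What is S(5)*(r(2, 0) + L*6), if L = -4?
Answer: -475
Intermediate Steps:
S(c) = c² (S(c) = ((2*c)/((2*c)))*c² = ((2*c)*(1/(2*c)))*c² = 1*c² = c²)
S(5)*(r(2, 0) + L*6) = 5²*(5 - 4*6) = 25*(5 - 24) = 25*(-19) = -475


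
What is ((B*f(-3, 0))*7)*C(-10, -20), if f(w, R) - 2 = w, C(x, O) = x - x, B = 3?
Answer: 0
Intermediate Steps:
C(x, O) = 0
f(w, R) = 2 + w
((B*f(-3, 0))*7)*C(-10, -20) = ((3*(2 - 3))*7)*0 = ((3*(-1))*7)*0 = -3*7*0 = -21*0 = 0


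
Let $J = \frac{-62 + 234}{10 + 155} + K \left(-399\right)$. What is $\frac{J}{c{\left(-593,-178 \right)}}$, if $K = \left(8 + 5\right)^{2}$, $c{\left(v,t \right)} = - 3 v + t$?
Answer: $- \frac{11125943}{264165} \approx -42.117$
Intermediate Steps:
$c{\left(v,t \right)} = t - 3 v$
$K = 169$ ($K = 13^{2} = 169$)
$J = - \frac{11125943}{165}$ ($J = \frac{-62 + 234}{10 + 155} + 169 \left(-399\right) = \frac{172}{165} - 67431 = - \frac{11125943}{165} \approx -67430.0$)
$\frac{J}{c{\left(-593,-178 \right)}} = - \frac{11125943}{165 \left(-178 - -1779\right)} = - \frac{11125943}{165 \left(-178 + 1779\right)} = - \frac{11125943}{165 \cdot 1601} = \left(- \frac{11125943}{165}\right) \frac{1}{1601} = - \frac{11125943}{264165}$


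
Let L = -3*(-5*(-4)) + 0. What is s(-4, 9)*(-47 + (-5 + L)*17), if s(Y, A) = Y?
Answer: 4608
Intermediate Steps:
L = -60 (L = -60 + 0 = -60)
s(-4, 9)*(-47 + (-5 + L)*17) = -4*(-47 + (-5 - 60)*17) = -4*(-47 - 65*17) = -4*(-47 - 1105) = -4*(-1152) = 4608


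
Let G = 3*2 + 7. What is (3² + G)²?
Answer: 484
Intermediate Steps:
G = 13 (G = 6 + 7 = 13)
(3² + G)² = (3² + 13)² = (9 + 13)² = 22² = 484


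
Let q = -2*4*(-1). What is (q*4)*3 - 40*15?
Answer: -504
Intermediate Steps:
q = 8 (q = -8*(-1) = 8)
(q*4)*3 - 40*15 = (8*4)*3 - 40*15 = 32*3 - 600 = 96 - 600 = -504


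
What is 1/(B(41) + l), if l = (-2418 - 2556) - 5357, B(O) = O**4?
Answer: 1/2815430 ≈ 3.5519e-7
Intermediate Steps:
l = -10331 (l = -4974 - 5357 = -10331)
1/(B(41) + l) = 1/(41**4 - 10331) = 1/(2825761 - 10331) = 1/2815430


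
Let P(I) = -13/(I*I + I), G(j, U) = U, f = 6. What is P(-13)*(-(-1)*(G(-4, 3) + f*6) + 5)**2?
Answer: -484/3 ≈ -161.33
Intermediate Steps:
P(I) = -13/(I + I**2) (P(I) = -13/(I**2 + I) = -13/(I + I**2))
P(-13)*(-(-1)*(G(-4, 3) + f*6) + 5)**2 = (-13/(-13*(1 - 13)))*(-(-1)*(3 + 6*6) + 5)**2 = (-13*(-1/13)/(-12))*(-(-1)*(3 + 36) + 5)**2 = (-13*(-1/13)*(-1/12))*(-(-1)*39 + 5)**2 = -(-1*(-39) + 5)**2/12 = -(39 + 5)**2/12 = -1/12*44**2 = -1/12*1936 = -484/3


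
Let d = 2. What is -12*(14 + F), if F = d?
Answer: -192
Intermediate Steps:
F = 2
-12*(14 + F) = -12*(14 + 2) = -12*16 = -192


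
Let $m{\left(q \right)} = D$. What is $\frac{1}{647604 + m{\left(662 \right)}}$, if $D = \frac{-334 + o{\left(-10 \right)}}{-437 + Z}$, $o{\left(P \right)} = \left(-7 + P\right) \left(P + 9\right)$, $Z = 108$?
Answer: $\frac{329}{213062033} \approx 1.5442 \cdot 10^{-6}$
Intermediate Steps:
$o{\left(P \right)} = \left(-7 + P\right) \left(9 + P\right)$
$D = \frac{317}{329}$ ($D = \frac{-334 + \left(-63 + \left(-10\right)^{2} + 2 \left(-10\right)\right)}{-437 + 108} = \frac{-334 - -17}{-329} = \left(-334 + 17\right) \left(- \frac{1}{329}\right) = \left(-317\right) \left(- \frac{1}{329}\right) = \frac{317}{329} \approx 0.96353$)
$m{\left(q \right)} = \frac{317}{329}$
$\frac{1}{647604 + m{\left(662 \right)}} = \frac{1}{647604 + \frac{317}{329}} = \frac{1}{\frac{213062033}{329}} = \frac{329}{213062033}$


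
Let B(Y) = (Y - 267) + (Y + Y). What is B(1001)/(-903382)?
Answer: -1368/451691 ≈ -0.0030286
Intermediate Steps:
B(Y) = -267 + 3*Y (B(Y) = (-267 + Y) + 2*Y = -267 + 3*Y)
B(1001)/(-903382) = (-267 + 3*1001)/(-903382) = (-267 + 3003)*(-1/903382) = 2736*(-1/903382) = -1368/451691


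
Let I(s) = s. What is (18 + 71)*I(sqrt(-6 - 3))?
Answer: 267*I ≈ 267.0*I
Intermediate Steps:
(18 + 71)*I(sqrt(-6 - 3)) = (18 + 71)*sqrt(-6 - 3) = 89*sqrt(-9) = 89*(3*I) = 267*I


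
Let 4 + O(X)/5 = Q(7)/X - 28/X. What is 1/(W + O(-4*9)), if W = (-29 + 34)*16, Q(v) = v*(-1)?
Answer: 36/2335 ≈ 0.015418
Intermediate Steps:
Q(v) = -v
O(X) = -20 - 175/X (O(X) = -20 + 5*((-1*7)/X - 28/X) = -20 + 5*(-7/X - 28/X) = -20 + 5*(-35/X) = -20 - 175/X)
W = 80 (W = 5*16 = 80)
1/(W + O(-4*9)) = 1/(80 + (-20 - 175/((-4*9)))) = 1/(80 + (-20 - 175/(-36))) = 1/(80 + (-20 - 175*(-1/36))) = 1/(80 + (-20 + 175/36)) = 1/(80 - 545/36) = 1/(2335/36) = 36/2335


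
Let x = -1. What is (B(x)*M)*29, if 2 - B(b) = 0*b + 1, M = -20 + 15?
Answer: -145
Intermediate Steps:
M = -5
B(b) = 1 (B(b) = 2 - (0*b + 1) = 2 - (0 + 1) = 2 - 1*1 = 2 - 1 = 1)
(B(x)*M)*29 = (1*(-5))*29 = -5*29 = -145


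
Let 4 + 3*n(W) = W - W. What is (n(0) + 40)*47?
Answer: 5452/3 ≈ 1817.3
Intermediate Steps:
n(W) = -4/3 (n(W) = -4/3 + (W - W)/3 = -4/3 + (⅓)*0 = -4/3 + 0 = -4/3)
(n(0) + 40)*47 = (-4/3 + 40)*47 = (116/3)*47 = 5452/3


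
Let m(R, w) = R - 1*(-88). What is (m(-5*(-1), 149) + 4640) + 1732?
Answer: 6465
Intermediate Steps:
m(R, w) = 88 + R (m(R, w) = R + 88 = 88 + R)
(m(-5*(-1), 149) + 4640) + 1732 = ((88 - 5*(-1)) + 4640) + 1732 = ((88 + 5) + 4640) + 1732 = (93 + 4640) + 1732 = 4733 + 1732 = 6465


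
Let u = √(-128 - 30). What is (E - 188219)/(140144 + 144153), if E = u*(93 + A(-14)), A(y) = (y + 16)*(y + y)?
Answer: -188219/284297 + 37*I*√158/284297 ≈ -0.66205 + 0.0016359*I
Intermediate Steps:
A(y) = 2*y*(16 + y) (A(y) = (16 + y)*(2*y) = 2*y*(16 + y))
u = I*√158 (u = √(-158) = I*√158 ≈ 12.57*I)
E = 37*I*√158 (E = (I*√158)*(93 + 2*(-14)*(16 - 14)) = (I*√158)*(93 + 2*(-14)*2) = (I*√158)*(93 - 56) = (I*√158)*37 = 37*I*√158 ≈ 465.08*I)
(E - 188219)/(140144 + 144153) = (37*I*√158 - 188219)/(140144 + 144153) = (-188219 + 37*I*√158)/284297 = (-188219 + 37*I*√158)*(1/284297) = -188219/284297 + 37*I*√158/284297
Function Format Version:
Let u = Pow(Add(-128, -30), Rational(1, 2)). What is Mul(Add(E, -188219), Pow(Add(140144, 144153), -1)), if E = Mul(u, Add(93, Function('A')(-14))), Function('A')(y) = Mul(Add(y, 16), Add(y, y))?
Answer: Add(Rational(-188219, 284297), Mul(Rational(37, 284297), I, Pow(158, Rational(1, 2)))) ≈ Add(-0.66205, Mul(0.0016359, I))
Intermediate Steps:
Function('A')(y) = Mul(2, y, Add(16, y)) (Function('A')(y) = Mul(Add(16, y), Mul(2, y)) = Mul(2, y, Add(16, y)))
u = Mul(I, Pow(158, Rational(1, 2))) (u = Pow(-158, Rational(1, 2)) = Mul(I, Pow(158, Rational(1, 2))) ≈ Mul(12.570, I))
E = Mul(37, I, Pow(158, Rational(1, 2))) (E = Mul(Mul(I, Pow(158, Rational(1, 2))), Add(93, Mul(2, -14, Add(16, -14)))) = Mul(Mul(I, Pow(158, Rational(1, 2))), Add(93, Mul(2, -14, 2))) = Mul(Mul(I, Pow(158, Rational(1, 2))), Add(93, -56)) = Mul(Mul(I, Pow(158, Rational(1, 2))), 37) = Mul(37, I, Pow(158, Rational(1, 2))) ≈ Mul(465.08, I))
Mul(Add(E, -188219), Pow(Add(140144, 144153), -1)) = Mul(Add(Mul(37, I, Pow(158, Rational(1, 2))), -188219), Pow(Add(140144, 144153), -1)) = Mul(Add(-188219, Mul(37, I, Pow(158, Rational(1, 2)))), Pow(284297, -1)) = Mul(Add(-188219, Mul(37, I, Pow(158, Rational(1, 2)))), Rational(1, 284297)) = Add(Rational(-188219, 284297), Mul(Rational(37, 284297), I, Pow(158, Rational(1, 2))))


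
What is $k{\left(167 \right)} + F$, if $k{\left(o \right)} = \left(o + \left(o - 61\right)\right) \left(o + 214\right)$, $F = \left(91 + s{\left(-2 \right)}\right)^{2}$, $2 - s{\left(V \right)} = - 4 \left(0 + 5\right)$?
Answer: $116782$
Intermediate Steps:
$s{\left(V \right)} = 22$ ($s{\left(V \right)} = 2 - - 4 \left(0 + 5\right) = 2 - \left(-4\right) 5 = 2 - -20 = 2 + 20 = 22$)
$F = 12769$ ($F = \left(91 + 22\right)^{2} = 113^{2} = 12769$)
$k{\left(o \right)} = \left(-61 + 2 o\right) \left(214 + o\right)$ ($k{\left(o \right)} = \left(o + \left(o - 61\right)\right) \left(214 + o\right) = \left(o + \left(-61 + o\right)\right) \left(214 + o\right) = \left(-61 + 2 o\right) \left(214 + o\right)$)
$k{\left(167 \right)} + F = \left(-13054 + 2 \cdot 167^{2} + 367 \cdot 167\right) + 12769 = \left(-13054 + 2 \cdot 27889 + 61289\right) + 12769 = \left(-13054 + 55778 + 61289\right) + 12769 = 104013 + 12769 = 116782$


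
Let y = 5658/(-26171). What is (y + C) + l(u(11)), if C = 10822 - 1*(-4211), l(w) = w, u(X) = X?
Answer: 393710866/26171 ≈ 15044.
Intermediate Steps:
y = -5658/26171 (y = 5658*(-1/26171) = -5658/26171 ≈ -0.21619)
C = 15033 (C = 10822 + 4211 = 15033)
(y + C) + l(u(11)) = (-5658/26171 + 15033) + 11 = 393422985/26171 + 11 = 393710866/26171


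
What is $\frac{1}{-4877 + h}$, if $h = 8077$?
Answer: $\frac{1}{3200} \approx 0.0003125$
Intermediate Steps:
$\frac{1}{-4877 + h} = \frac{1}{-4877 + 8077} = \frac{1}{3200}$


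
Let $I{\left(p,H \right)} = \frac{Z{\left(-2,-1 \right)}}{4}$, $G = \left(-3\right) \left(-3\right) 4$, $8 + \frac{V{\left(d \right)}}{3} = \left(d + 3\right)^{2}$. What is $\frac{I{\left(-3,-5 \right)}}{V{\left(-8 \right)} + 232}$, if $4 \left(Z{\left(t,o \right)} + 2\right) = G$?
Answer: $\frac{7}{1132} \approx 0.0061837$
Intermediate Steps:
$V{\left(d \right)} = -24 + 3 \left(3 + d\right)^{2}$ ($V{\left(d \right)} = -24 + 3 \left(d + 3\right)^{2} = -24 + 3 \left(3 + d\right)^{2}$)
$G = 36$ ($G = 9 \cdot 4 = 36$)
$Z{\left(t,o \right)} = 7$ ($Z{\left(t,o \right)} = -2 + \frac{1}{4} \cdot 36 = -2 + 9 = 7$)
$I{\left(p,H \right)} = \frac{7}{4}$
$\frac{I{\left(-3,-5 \right)}}{V{\left(-8 \right)} + 232} = \frac{7}{4 \left(\left(-24 + 3 \left(3 - 8\right)^{2}\right) + 232\right)} = \frac{7}{4 \left(\left(-24 + 3 \left(-5\right)^{2}\right) + 232\right)} = \frac{7}{4 \left(\left(-24 + 3 \cdot 25\right) + 232\right)} = \frac{7}{4 \left(\left(-24 + 75\right) + 232\right)} = \frac{7}{4 \left(51 + 232\right)} = \frac{7}{4 \cdot 283} = \frac{7}{4} \cdot \frac{1}{283} = \frac{7}{1132}$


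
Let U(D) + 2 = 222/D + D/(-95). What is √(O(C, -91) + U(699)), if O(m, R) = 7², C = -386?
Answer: 2*√4894646145/22135 ≈ 6.3214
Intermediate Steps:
U(D) = -2 + 222/D - D/95 (U(D) = -2 + (222/D + D/(-95)) = -2 + (222/D + D*(-1/95)) = -2 + (222/D - D/95) = -2 + 222/D - D/95)
O(m, R) = 49
√(O(C, -91) + U(699)) = √(49 + (-2 + 222/699 - 1/95*699)) = √(49 + (-2 + 222*(1/699) - 699/95)) = √(49 + (-2 + 74/233 - 699/95)) = √(49 - 200107/22135) = √(884508/22135) = 2*√4894646145/22135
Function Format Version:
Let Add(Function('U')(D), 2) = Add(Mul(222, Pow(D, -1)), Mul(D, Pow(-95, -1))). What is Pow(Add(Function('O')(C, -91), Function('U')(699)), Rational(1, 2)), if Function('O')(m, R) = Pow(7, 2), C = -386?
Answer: Mul(Rational(2, 22135), Pow(4894646145, Rational(1, 2))) ≈ 6.3214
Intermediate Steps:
Function('U')(D) = Add(-2, Mul(222, Pow(D, -1)), Mul(Rational(-1, 95), D)) (Function('U')(D) = Add(-2, Add(Mul(222, Pow(D, -1)), Mul(D, Pow(-95, -1)))) = Add(-2, Add(Mul(222, Pow(D, -1)), Mul(D, Rational(-1, 95)))) = Add(-2, Add(Mul(222, Pow(D, -1)), Mul(Rational(-1, 95), D))) = Add(-2, Mul(222, Pow(D, -1)), Mul(Rational(-1, 95), D)))
Function('O')(m, R) = 49
Pow(Add(Function('O')(C, -91), Function('U')(699)), Rational(1, 2)) = Pow(Add(49, Add(-2, Mul(222, Pow(699, -1)), Mul(Rational(-1, 95), 699))), Rational(1, 2)) = Pow(Add(49, Add(-2, Mul(222, Rational(1, 699)), Rational(-699, 95))), Rational(1, 2)) = Pow(Add(49, Add(-2, Rational(74, 233), Rational(-699, 95))), Rational(1, 2)) = Pow(Add(49, Rational(-200107, 22135)), Rational(1, 2)) = Pow(Rational(884508, 22135), Rational(1, 2)) = Mul(Rational(2, 22135), Pow(4894646145, Rational(1, 2)))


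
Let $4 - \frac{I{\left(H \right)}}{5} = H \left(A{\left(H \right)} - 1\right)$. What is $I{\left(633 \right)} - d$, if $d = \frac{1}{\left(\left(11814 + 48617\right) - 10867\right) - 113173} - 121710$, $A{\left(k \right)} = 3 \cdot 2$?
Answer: $\frac{6736511146}{63609} \approx 1.0591 \cdot 10^{5}$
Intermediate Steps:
$A{\left(k \right)} = 6$
$d = - \frac{7741851391}{63609}$ ($d = \frac{1}{\left(60431 - 10867\right) - 113173} - 121710 = \frac{1}{49564 - 113173} - 121710 = \frac{1}{-63609} - 121710 = - \frac{1}{63609} - 121710 = - \frac{7741851391}{63609} \approx -1.2171 \cdot 10^{5}$)
$I{\left(H \right)} = 20 - 25 H$ ($I{\left(H \right)} = 20 - 5 H \left(6 - 1\right) = 20 - 5 H 5 = 20 - 5 \cdot 5 H = 20 - 25 H$)
$I{\left(633 \right)} - d = \left(20 - 15825\right) - - \frac{7741851391}{63609} = \left(20 - 15825\right) + \frac{7741851391}{63609} = -15805 + \frac{7741851391}{63609} = \frac{6736511146}{63609}$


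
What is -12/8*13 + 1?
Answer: -37/2 ≈ -18.500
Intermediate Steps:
-12/8*13 + 1 = -12*⅛*13 + 1 = -3/2*13 + 1 = -39/2 + 1 = -37/2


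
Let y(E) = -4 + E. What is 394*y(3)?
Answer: -394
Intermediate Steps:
394*y(3) = 394*(-4 + 3) = 394*(-1) = -394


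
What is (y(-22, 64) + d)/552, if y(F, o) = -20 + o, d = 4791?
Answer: 4835/552 ≈ 8.7591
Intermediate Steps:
(y(-22, 64) + d)/552 = ((-20 + 64) + 4791)/552 = (44 + 4791)*(1/552) = 4835*(1/552) = 4835/552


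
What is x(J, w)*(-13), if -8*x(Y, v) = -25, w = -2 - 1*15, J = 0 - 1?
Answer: -325/8 ≈ -40.625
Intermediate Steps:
J = -1
w = -17 (w = -2 - 15 = -17)
x(Y, v) = 25/8 (x(Y, v) = -⅛*(-25) = 25/8)
x(J, w)*(-13) = (25/8)*(-13) = -325/8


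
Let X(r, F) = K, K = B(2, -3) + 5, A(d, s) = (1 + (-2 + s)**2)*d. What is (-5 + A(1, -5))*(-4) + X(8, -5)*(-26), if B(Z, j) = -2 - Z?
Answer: -206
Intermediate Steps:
A(d, s) = d*(1 + (-2 + s)**2)
K = 1 (K = (-2 - 1*2) + 5 = (-2 - 2) + 5 = -4 + 5 = 1)
X(r, F) = 1
(-5 + A(1, -5))*(-4) + X(8, -5)*(-26) = (-5 + 1*(1 + (-2 - 5)**2))*(-4) + 1*(-26) = (-5 + 1*(1 + (-7)**2))*(-4) - 26 = (-5 + 1*(1 + 49))*(-4) - 26 = (-5 + 1*50)*(-4) - 26 = (-5 + 50)*(-4) - 26 = 45*(-4) - 26 = -180 - 26 = -206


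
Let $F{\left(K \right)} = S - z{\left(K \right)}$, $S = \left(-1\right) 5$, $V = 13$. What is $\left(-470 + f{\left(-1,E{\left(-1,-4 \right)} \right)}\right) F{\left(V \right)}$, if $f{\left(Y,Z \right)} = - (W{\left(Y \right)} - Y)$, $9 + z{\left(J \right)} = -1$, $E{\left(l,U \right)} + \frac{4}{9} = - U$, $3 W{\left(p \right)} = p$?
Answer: $- \frac{7060}{3} \approx -2353.3$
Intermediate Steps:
$W{\left(p \right)} = \frac{p}{3}$
$E{\left(l,U \right)} = - \frac{4}{9} - U$
$z{\left(J \right)} = -10$ ($z{\left(J \right)} = -9 - 1 = -10$)
$S = -5$
$F{\left(K \right)} = 5$ ($F{\left(K \right)} = -5 - -10 = -5 + 10 = 5$)
$f{\left(Y,Z \right)} = \frac{2 Y}{3}$ ($f{\left(Y,Z \right)} = - (\frac{Y}{3} - Y) = - \frac{\left(-2\right) Y}{3} = \frac{2 Y}{3}$)
$\left(-470 + f{\left(-1,E{\left(-1,-4 \right)} \right)}\right) F{\left(V \right)} = \left(-470 + \frac{2}{3} \left(-1\right)\right) 5 = \left(-470 - \frac{2}{3}\right) 5 = \left(- \frac{1412}{3}\right) 5 = - \frac{7060}{3}$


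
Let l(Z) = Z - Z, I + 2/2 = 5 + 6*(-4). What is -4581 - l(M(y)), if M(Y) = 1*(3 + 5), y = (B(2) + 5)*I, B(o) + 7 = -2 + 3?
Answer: -4581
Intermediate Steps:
I = -20 (I = -1 + (5 + 6*(-4)) = -1 + (5 - 24) = -1 - 19 = -20)
B(o) = -6 (B(o) = -7 + (-2 + 3) = -7 + 1 = -6)
y = 20 (y = (-6 + 5)*(-20) = -1*(-20) = 20)
M(Y) = 8 (M(Y) = 1*8 = 8)
l(Z) = 0
-4581 - l(M(y)) = -4581 - 1*0 = -4581 + 0 = -4581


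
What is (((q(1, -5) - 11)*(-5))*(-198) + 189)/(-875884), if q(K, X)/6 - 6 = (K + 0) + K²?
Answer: -36819/875884 ≈ -0.042036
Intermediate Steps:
q(K, X) = 36 + 6*K + 6*K² (q(K, X) = 36 + 6*((K + 0) + K²) = 36 + 6*(K + K²) = 36 + (6*K + 6*K²) = 36 + 6*K + 6*K²)
(((q(1, -5) - 11)*(-5))*(-198) + 189)/(-875884) = ((((36 + 6*1 + 6*1²) - 11)*(-5))*(-198) + 189)/(-875884) = ((((36 + 6 + 6*1) - 11)*(-5))*(-198) + 189)*(-1/875884) = ((((36 + 6 + 6) - 11)*(-5))*(-198) + 189)*(-1/875884) = (((48 - 11)*(-5))*(-198) + 189)*(-1/875884) = ((37*(-5))*(-198) + 189)*(-1/875884) = (-185*(-198) + 189)*(-1/875884) = (36630 + 189)*(-1/875884) = 36819*(-1/875884) = -36819/875884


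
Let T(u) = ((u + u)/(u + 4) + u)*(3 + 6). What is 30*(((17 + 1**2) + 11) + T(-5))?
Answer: 2220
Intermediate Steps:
T(u) = 9*u + 18*u/(4 + u) (T(u) = ((2*u)/(4 + u) + u)*9 = (2*u/(4 + u) + u)*9 = (u + 2*u/(4 + u))*9 = 9*u + 18*u/(4 + u))
30*(((17 + 1**2) + 11) + T(-5)) = 30*(((17 + 1**2) + 11) + 9*(-5)*(6 - 5)/(4 - 5)) = 30*(((17 + 1) + 11) + 9*(-5)*1/(-1)) = 30*((18 + 11) + 9*(-5)*(-1)*1) = 30*(29 + 45) = 30*74 = 2220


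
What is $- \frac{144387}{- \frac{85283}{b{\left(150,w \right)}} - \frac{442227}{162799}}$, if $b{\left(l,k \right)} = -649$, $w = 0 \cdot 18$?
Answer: $- \frac{1386857493567}{1236089254} \approx -1122.0$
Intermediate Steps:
$w = 0$
$- \frac{144387}{- \frac{85283}{b{\left(150,w \right)}} - \frac{442227}{162799}} = - \frac{144387}{- \frac{85283}{-649} - \frac{442227}{162799}} = - \frac{144387}{\left(-85283\right) \left(- \frac{1}{649}\right) - \frac{442227}{162799}} = - \frac{144387}{\frac{7753}{59} - \frac{442227}{162799}} = - \frac{144387}{\frac{1236089254}{9605141}} = \left(-144387\right) \frac{9605141}{1236089254} = - \frac{1386857493567}{1236089254}$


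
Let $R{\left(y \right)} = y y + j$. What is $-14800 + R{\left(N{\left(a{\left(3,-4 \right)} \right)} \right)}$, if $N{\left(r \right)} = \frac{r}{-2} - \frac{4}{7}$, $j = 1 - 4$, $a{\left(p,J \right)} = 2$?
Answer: $- \frac{725226}{49} \approx -14801.0$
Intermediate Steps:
$j = -3$
$N{\left(r \right)} = - \frac{4}{7} - \frac{r}{2}$ ($N{\left(r \right)} = r \left(- \frac{1}{2}\right) - \frac{4}{7} = - \frac{r}{2} - \frac{4}{7} = - \frac{4}{7} - \frac{r}{2}$)
$R{\left(y \right)} = -3 + y^{2}$ ($R{\left(y \right)} = y y - 3 = y^{2} - 3 = -3 + y^{2}$)
$-14800 + R{\left(N{\left(a{\left(3,-4 \right)} \right)} \right)} = -14800 - \left(3 - \left(- \frac{4}{7} - 1\right)^{2}\right) = -14800 - \left(3 - \left(- \frac{11}{7}\right)^{2}\right) = -14800 + \left(-3 + \frac{121}{49}\right) = -14800 - \frac{26}{49} = - \frac{725226}{49}$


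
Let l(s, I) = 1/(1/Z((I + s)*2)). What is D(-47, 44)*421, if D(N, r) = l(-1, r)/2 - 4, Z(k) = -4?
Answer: -2526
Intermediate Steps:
l(s, I) = -4 (l(s, I) = 1/(1/(-4)) = 1/(1*(-1/4)) = 1/(-1/4) = 1*(-4) = -4)
D(N, r) = -6 (D(N, r) = -4/2 - 4 = (1/2)*(-4) - 4 = -2 - 4 = -6)
D(-47, 44)*421 = -6*421 = -2526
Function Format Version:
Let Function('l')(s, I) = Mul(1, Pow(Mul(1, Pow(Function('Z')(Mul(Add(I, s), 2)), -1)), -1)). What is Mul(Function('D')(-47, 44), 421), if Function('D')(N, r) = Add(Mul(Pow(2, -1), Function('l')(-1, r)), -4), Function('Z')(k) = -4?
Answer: -2526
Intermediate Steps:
Function('l')(s, I) = -4 (Function('l')(s, I) = Mul(1, Pow(Mul(1, Pow(-4, -1)), -1)) = Mul(1, Pow(Mul(1, Rational(-1, 4)), -1)) = Mul(1, Pow(Rational(-1, 4), -1)) = Mul(1, -4) = -4)
Function('D')(N, r) = -6 (Function('D')(N, r) = Add(Mul(Pow(2, -1), -4), -4) = Add(Mul(Rational(1, 2), -4), -4) = Add(-2, -4) = -6)
Mul(Function('D')(-47, 44), 421) = Mul(-6, 421) = -2526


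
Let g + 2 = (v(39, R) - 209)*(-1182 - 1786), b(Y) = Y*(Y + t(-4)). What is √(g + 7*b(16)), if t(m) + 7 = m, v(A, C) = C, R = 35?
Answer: √516990 ≈ 719.02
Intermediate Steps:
t(m) = -7 + m
b(Y) = Y*(-11 + Y) (b(Y) = Y*(Y + (-7 - 4)) = Y*(Y - 11) = Y*(-11 + Y))
g = 516430 (g = -2 + (35 - 209)*(-1182 - 1786) = -2 - 174*(-2968) = -2 + 516432 = 516430)
√(g + 7*b(16)) = √(516430 + 7*(16*(-11 + 16))) = √(516430 + 7*(16*5)) = √(516430 + 7*80) = √(516430 + 560) = √516990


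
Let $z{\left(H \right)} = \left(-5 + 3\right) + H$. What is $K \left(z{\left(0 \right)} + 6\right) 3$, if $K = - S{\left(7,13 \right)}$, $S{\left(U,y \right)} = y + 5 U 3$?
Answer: $-1416$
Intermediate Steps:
$z{\left(H \right)} = -2 + H$
$S{\left(U,y \right)} = y + 15 U$
$K = -118$ ($K = - (13 + 15 \cdot 7) = - (13 + 105) = \left(-1\right) 118 = -118$)
$K \left(z{\left(0 \right)} + 6\right) 3 = - 118 \left(\left(-2 + 0\right) + 6\right) 3 = - 118 \left(-2 + 6\right) 3 = - 118 \cdot 4 \cdot 3 = \left(-118\right) 12 = -1416$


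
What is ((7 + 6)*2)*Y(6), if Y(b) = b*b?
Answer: 936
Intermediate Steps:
Y(b) = b²
((7 + 6)*2)*Y(6) = ((7 + 6)*2)*6² = (13*2)*36 = 26*36 = 936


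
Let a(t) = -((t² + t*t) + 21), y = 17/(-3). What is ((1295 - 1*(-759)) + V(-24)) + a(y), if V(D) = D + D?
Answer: 17287/9 ≈ 1920.8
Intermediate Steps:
V(D) = 2*D
y = -17/3 (y = 17*(-⅓) = -17/3 ≈ -5.6667)
a(t) = -21 - 2*t² (a(t) = -((t² + t²) + 21) = -(2*t² + 21) = -(21 + 2*t²) = -21 - 2*t²)
((1295 - 1*(-759)) + V(-24)) + a(y) = ((1295 - 1*(-759)) + 2*(-24)) + (-21 - 2*(-17/3)²) = ((1295 + 759) - 48) + (-21 - 2*289/9) = (2054 - 48) + (-21 - 578/9) = 2006 - 767/9 = 17287/9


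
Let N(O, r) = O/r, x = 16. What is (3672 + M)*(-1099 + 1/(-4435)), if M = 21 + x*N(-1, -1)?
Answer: -18077910794/4435 ≈ -4.0762e+6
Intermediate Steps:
M = 37 (M = 21 + 16*(-1/(-1)) = 21 + 16*(-1*(-1)) = 21 + 16*1 = 21 + 16 = 37)
(3672 + M)*(-1099 + 1/(-4435)) = (3672 + 37)*(-1099 + 1/(-4435)) = 3709*(-1099 - 1/4435) = 3709*(-4874066/4435) = -18077910794/4435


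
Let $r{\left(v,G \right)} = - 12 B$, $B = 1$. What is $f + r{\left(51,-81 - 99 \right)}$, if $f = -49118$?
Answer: $-49130$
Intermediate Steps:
$r{\left(v,G \right)} = -12$ ($r{\left(v,G \right)} = \left(-12\right) 1 = -12$)
$f + r{\left(51,-81 - 99 \right)} = -49118 - 12 = -49130$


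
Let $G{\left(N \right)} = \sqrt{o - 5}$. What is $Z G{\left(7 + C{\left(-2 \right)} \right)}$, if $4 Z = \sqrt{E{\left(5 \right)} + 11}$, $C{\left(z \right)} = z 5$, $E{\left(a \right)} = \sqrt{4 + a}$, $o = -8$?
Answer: $\frac{i \sqrt{182}}{4} \approx 3.3727 i$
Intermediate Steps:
$C{\left(z \right)} = 5 z$
$Z = \frac{\sqrt{14}}{4}$ ($Z = \frac{\sqrt{\sqrt{4 + 5} + 11}}{4} = \frac{\sqrt{\sqrt{9} + 11}}{4} = \frac{\sqrt{3 + 11}}{4} = \frac{\sqrt{14}}{4} \approx 0.93541$)
$G{\left(N \right)} = i \sqrt{13}$ ($G{\left(N \right)} = \sqrt{-8 - 5} = \sqrt{-13} = i \sqrt{13}$)
$Z G{\left(7 + C{\left(-2 \right)} \right)} = \frac{\sqrt{14}}{4} i \sqrt{13} = \frac{i \sqrt{182}}{4}$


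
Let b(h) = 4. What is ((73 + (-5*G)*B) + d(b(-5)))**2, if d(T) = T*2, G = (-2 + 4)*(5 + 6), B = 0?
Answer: 6561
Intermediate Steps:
G = 22 (G = 2*11 = 22)
d(T) = 2*T
((73 + (-5*G)*B) + d(b(-5)))**2 = ((73 - 5*22*0) + 2*4)**2 = ((73 - 110*0) + 8)**2 = ((73 + 0) + 8)**2 = (73 + 8)**2 = 81**2 = 6561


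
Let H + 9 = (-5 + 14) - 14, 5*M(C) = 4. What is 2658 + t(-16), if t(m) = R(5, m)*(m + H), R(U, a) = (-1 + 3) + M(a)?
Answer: 2574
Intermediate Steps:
M(C) = 4/5 (M(C) = (1/5)*4 = 4/5)
H = -14 (H = -9 + ((-5 + 14) - 14) = -9 + (9 - 14) = -9 - 5 = -14)
R(U, a) = 14/5 (R(U, a) = (-1 + 3) + 4/5 = 2 + 4/5 = 14/5)
t(m) = -196/5 + 14*m/5 (t(m) = 14*(m - 14)/5 = 14*(-14 + m)/5 = -196/5 + 14*m/5)
2658 + t(-16) = 2658 + (-196/5 + (14/5)*(-16)) = 2658 + (-196/5 - 224/5) = 2658 - 84 = 2574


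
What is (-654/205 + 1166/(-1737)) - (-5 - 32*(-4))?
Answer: -45173483/356085 ≈ -126.86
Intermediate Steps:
(-654/205 + 1166/(-1737)) - (-5 - 32*(-4)) = (-654*1/205 + 1166*(-1/1737)) - (-5 + 128) = (-654/205 - 1166/1737) - 1*123 = -1375028/356085 - 123 = -45173483/356085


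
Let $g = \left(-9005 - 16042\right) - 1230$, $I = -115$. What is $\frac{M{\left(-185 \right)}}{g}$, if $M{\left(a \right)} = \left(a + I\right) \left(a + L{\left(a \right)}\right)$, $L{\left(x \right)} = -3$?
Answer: $- \frac{18800}{8759} \approx -2.1464$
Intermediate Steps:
$M{\left(a \right)} = \left(-115 + a\right) \left(-3 + a\right)$ ($M{\left(a \right)} = \left(a - 115\right) \left(a - 3\right) = \left(-115 + a\right) \left(-3 + a\right)$)
$g = -26277$ ($g = -25047 - 1230 = -26277$)
$\frac{M{\left(-185 \right)}}{g} = \frac{345 + \left(-185\right)^{2} - -21830}{-26277} = \left(345 + 34225 + 21830\right) \left(- \frac{1}{26277}\right) = 56400 \left(- \frac{1}{26277}\right) = - \frac{18800}{8759}$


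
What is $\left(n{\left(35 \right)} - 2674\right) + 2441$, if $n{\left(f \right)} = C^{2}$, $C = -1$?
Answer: $-232$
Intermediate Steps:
$n{\left(f \right)} = 1$ ($n{\left(f \right)} = \left(-1\right)^{2} = 1$)
$\left(n{\left(35 \right)} - 2674\right) + 2441 = \left(1 - 2674\right) + 2441 = -2673 + 2441 = -232$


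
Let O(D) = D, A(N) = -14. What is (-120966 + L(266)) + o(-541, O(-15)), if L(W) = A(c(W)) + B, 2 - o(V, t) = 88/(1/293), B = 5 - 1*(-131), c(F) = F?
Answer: -146626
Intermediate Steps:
B = 136 (B = 5 + 131 = 136)
o(V, t) = -25782 (o(V, t) = 2 - 88/(1/293) = 2 - 88/1/293 = 2 - 88*293 = 2 - 1*25784 = 2 - 25784 = -25782)
L(W) = 122 (L(W) = -14 + 136 = 122)
(-120966 + L(266)) + o(-541, O(-15)) = (-120966 + 122) - 25782 = -120844 - 25782 = -146626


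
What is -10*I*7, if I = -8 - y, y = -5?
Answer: 210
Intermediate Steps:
I = -3 (I = -8 - 1*(-5) = -8 + 5 = -3)
-10*I*7 = -10*(-3)*7 = 30*7 = 210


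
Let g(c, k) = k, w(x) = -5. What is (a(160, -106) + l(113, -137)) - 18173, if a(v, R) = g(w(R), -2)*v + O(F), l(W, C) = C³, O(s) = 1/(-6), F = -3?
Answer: -15539077/6 ≈ -2.5898e+6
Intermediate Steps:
O(s) = -⅙
a(v, R) = -⅙ - 2*v (a(v, R) = -2*v - ⅙ = -⅙ - 2*v)
(a(160, -106) + l(113, -137)) - 18173 = ((-⅙ - 2*160) + (-137)³) - 18173 = ((-⅙ - 320) - 2571353) - 18173 = (-1921/6 - 2571353) - 18173 = -15430039/6 - 18173 = -15539077/6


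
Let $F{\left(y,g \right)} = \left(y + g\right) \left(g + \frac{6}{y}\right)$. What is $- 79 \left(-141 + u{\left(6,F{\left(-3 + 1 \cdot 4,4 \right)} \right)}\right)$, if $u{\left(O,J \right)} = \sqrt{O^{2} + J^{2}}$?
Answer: $11139 - 158 \sqrt{634} \approx 7160.7$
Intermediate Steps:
$F{\left(y,g \right)} = \left(g + y\right) \left(g + \frac{6}{y}\right)$
$u{\left(O,J \right)} = \sqrt{J^{2} + O^{2}}$
$- 79 \left(-141 + u{\left(6,F{\left(-3 + 1 \cdot 4,4 \right)} \right)}\right) = - 79 \left(-141 + \sqrt{\left(6 + 4^{2} + 4 \left(-3 + 1 \cdot 4\right) + 6 \cdot 4 \frac{1}{-3 + 1 \cdot 4}\right)^{2} + 6^{2}}\right) = - 79 \left(-141 + \sqrt{\left(6 + 16 + 4 \left(-3 + 4\right) + 6 \cdot 4 \frac{1}{-3 + 4}\right)^{2} + 36}\right) = - 79 \left(-141 + \sqrt{\left(6 + 16 + 4 \cdot 1 + 6 \cdot 4 \cdot 1^{-1}\right)^{2} + 36}\right) = - 79 \left(-141 + \sqrt{\left(6 + 16 + 4 + 6 \cdot 4 \cdot 1\right)^{2} + 36}\right) = - 79 \left(-141 + \sqrt{\left(6 + 16 + 4 + 24\right)^{2} + 36}\right) = - 79 \left(-141 + \sqrt{50^{2} + 36}\right) = - 79 \left(-141 + \sqrt{2500 + 36}\right) = - 79 \left(-141 + \sqrt{2536}\right) = - 79 \left(-141 + 2 \sqrt{634}\right) = 11139 - 158 \sqrt{634}$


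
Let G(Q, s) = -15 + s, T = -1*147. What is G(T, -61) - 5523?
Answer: -5599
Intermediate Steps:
T = -147
G(T, -61) - 5523 = (-15 - 61) - 5523 = -76 - 5523 = -5599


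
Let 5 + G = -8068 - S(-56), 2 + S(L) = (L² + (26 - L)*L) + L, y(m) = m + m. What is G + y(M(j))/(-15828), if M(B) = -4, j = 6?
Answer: -25953961/3957 ≈ -6559.0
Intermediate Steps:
y(m) = 2*m
S(L) = -2 + L + L² + L*(26 - L) (S(L) = -2 + ((L² + (26 - L)*L) + L) = -2 + ((L² + L*(26 - L)) + L) = -2 + (L + L² + L*(26 - L)) = -2 + L + L² + L*(26 - L))
G = -6559 (G = -5 + (-8068 - (-2 + 27*(-56))) = -5 + (-8068 - (-2 - 1512)) = -5 + (-8068 - 1*(-1514)) = -5 + (-8068 + 1514) = -5 - 6554 = -6559)
G + y(M(j))/(-15828) = -6559 + (2*(-4))/(-15828) = -6559 - 8*(-1/15828) = -6559 + 2/3957 = -25953961/3957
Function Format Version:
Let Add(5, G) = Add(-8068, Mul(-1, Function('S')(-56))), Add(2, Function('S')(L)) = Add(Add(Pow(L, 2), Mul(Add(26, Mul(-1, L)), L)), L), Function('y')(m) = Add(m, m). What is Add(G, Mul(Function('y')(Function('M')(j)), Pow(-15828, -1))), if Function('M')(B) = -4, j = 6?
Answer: Rational(-25953961, 3957) ≈ -6559.0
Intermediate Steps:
Function('y')(m) = Mul(2, m)
Function('S')(L) = Add(-2, L, Pow(L, 2), Mul(L, Add(26, Mul(-1, L)))) (Function('S')(L) = Add(-2, Add(Add(Pow(L, 2), Mul(Add(26, Mul(-1, L)), L)), L)) = Add(-2, Add(Add(Pow(L, 2), Mul(L, Add(26, Mul(-1, L)))), L)) = Add(-2, Add(L, Pow(L, 2), Mul(L, Add(26, Mul(-1, L))))) = Add(-2, L, Pow(L, 2), Mul(L, Add(26, Mul(-1, L)))))
G = -6559 (G = Add(-5, Add(-8068, Mul(-1, Add(-2, Mul(27, -56))))) = Add(-5, Add(-8068, Mul(-1, Add(-2, -1512)))) = Add(-5, Add(-8068, Mul(-1, -1514))) = Add(-5, Add(-8068, 1514)) = Add(-5, -6554) = -6559)
Add(G, Mul(Function('y')(Function('M')(j)), Pow(-15828, -1))) = Add(-6559, Mul(Mul(2, -4), Pow(-15828, -1))) = Add(-6559, Mul(-8, Rational(-1, 15828))) = Add(-6559, Rational(2, 3957)) = Rational(-25953961, 3957)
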